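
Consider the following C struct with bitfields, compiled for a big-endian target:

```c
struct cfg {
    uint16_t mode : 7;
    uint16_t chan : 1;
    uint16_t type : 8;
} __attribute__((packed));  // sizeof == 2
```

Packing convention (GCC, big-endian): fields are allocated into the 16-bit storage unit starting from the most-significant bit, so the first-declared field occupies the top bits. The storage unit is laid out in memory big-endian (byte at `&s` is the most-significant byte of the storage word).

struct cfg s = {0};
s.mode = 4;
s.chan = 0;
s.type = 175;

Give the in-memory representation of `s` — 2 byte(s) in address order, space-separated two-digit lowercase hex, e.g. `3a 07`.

08 af

mode (7b) val=4 bits=0x4 at bit 9: 0x0800
chan (1b) val=0 bits=0x0 at bit 8: 0x0800
type (8b) val=175 bits=0xaf at bit 0: 0x08af
word = 0x08af → big-endian bytes:
  [0]=0x08  [1]=0xaf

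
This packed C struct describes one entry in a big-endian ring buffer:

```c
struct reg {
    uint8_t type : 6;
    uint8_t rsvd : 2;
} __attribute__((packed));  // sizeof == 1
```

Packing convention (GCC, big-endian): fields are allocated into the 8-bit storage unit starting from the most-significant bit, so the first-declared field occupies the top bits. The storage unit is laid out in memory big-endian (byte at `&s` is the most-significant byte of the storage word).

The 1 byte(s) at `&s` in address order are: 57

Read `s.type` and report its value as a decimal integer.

21

[0]=0x57 (big-endian) → word 0x57
type [2+:6] = (word>>2) & 0x3f = 21  ←
rsvd [0+:2] = (word>>0) & 0x3 = 3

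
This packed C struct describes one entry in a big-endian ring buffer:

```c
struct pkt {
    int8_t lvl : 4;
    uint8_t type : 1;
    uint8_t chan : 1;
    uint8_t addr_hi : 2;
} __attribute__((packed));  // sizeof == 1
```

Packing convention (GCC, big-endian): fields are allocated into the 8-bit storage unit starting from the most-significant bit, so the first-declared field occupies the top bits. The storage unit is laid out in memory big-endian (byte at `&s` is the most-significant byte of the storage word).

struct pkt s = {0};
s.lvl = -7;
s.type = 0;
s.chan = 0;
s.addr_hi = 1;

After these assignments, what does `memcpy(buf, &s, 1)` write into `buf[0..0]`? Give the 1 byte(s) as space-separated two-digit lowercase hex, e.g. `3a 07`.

lvl (4b) val=-7 bits=0x9 at bit 4: 0x90
type (1b) val=0 bits=0x0 at bit 3: 0x90
chan (1b) val=0 bits=0x0 at bit 2: 0x90
addr_hi (2b) val=1 bits=0x1 at bit 0: 0x91
word = 0x91 → big-endian bytes:
  [0]=0x91

91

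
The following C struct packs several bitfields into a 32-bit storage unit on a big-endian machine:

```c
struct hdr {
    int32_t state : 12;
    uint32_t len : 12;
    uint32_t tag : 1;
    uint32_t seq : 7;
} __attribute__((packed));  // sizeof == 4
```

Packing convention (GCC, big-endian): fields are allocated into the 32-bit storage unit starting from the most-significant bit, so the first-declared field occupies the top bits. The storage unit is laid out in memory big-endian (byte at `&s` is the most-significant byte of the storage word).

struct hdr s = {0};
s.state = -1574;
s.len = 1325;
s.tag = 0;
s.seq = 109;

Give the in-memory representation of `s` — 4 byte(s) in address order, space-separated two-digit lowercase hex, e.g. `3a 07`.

state (12b) val=-1574 bits=0x9da at bit 20: 0x9da00000
len (12b) val=1325 bits=0x52d at bit 8: 0x9da52d00
tag (1b) val=0 bits=0x0 at bit 7: 0x9da52d00
seq (7b) val=109 bits=0x6d at bit 0: 0x9da52d6d
word = 0x9da52d6d → big-endian bytes:
  [0]=0x9d  [1]=0xa5  [2]=0x2d  [3]=0x6d

9d a5 2d 6d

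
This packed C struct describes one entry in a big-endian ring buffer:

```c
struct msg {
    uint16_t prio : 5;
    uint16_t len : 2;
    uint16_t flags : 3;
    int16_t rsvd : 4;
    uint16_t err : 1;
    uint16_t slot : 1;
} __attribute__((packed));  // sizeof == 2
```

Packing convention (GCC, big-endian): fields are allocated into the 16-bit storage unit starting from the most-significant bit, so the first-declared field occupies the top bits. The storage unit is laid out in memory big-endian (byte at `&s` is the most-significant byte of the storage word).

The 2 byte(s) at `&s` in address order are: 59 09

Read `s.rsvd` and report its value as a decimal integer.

[0]=0x59 [1]=0x09 (big-endian) → word 0x5909
prio [11+:5] = (word>>11) & 0x1f = 11
len [9+:2] = (word>>9) & 0x3 = 0
flags [6+:3] = (word>>6) & 0x7 = 4
rsvd [2+:4] = (word>>2) & 0xf = 2  ←
err [1+:1] = (word>>1) & 0x1 = 0
slot [0+:1] = (word>>0) & 0x1 = 1
rsvd signed 4b, MSB=0: value = 2

2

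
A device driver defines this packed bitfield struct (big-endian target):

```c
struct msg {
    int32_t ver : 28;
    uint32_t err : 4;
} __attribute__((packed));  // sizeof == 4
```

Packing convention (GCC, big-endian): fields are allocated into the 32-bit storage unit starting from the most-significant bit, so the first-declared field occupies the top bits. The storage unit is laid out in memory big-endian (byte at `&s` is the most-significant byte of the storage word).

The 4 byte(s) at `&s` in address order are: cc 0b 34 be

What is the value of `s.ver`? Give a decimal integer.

[0]=0xcc [1]=0x0b [2]=0x34 [3]=0xbe (big-endian) → word 0xcc0b34be
ver [4+:28] = (word>>4) & 0xfffffff = 213955403  ←
err [0+:4] = (word>>0) & 0xf = 14
ver signed 28b, MSB=1: 213955403 - 268435456 = -54480053

-54480053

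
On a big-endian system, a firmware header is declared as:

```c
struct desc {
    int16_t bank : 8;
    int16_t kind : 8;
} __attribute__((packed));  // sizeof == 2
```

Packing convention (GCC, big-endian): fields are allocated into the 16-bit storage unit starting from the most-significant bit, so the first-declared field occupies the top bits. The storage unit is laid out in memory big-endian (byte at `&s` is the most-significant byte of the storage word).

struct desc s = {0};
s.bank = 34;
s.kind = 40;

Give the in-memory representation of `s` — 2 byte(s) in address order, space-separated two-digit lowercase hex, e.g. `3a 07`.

22 28

bank (8b) val=34 bits=0x22 at bit 8: 0x2200
kind (8b) val=40 bits=0x28 at bit 0: 0x2228
word = 0x2228 → big-endian bytes:
  [0]=0x22  [1]=0x28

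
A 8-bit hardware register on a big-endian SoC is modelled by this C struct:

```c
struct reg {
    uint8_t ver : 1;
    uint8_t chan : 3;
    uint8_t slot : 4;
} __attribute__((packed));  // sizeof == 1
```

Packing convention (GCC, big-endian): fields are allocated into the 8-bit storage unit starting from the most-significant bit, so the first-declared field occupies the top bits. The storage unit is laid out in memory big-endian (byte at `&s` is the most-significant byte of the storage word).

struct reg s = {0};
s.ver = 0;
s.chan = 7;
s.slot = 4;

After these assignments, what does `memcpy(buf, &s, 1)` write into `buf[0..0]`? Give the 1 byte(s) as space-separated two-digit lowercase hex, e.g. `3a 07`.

74

ver:1 = 0 → 0x0 << 7 → word 0x00
chan:3 = 7 → 0x7 << 4 → word 0x70
slot:4 = 4 → 0x4 << 0 → word 0x74
word = 0x74 → big-endian bytes:
  [0]=0x74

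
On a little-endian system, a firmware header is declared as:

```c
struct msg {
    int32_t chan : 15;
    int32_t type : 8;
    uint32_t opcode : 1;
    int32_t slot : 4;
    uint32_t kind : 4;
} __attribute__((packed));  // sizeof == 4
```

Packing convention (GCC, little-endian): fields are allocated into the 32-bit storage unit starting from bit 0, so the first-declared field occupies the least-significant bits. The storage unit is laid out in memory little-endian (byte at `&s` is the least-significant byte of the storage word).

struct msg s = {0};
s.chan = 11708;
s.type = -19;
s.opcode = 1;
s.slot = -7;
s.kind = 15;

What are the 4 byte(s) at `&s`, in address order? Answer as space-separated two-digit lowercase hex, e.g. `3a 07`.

bc ad f6 f9

chan (15b) val=11708 bits=0x2dbc at bit 0: 0x00002dbc
type (8b) val=-19 bits=0xed at bit 15: 0x0076adbc
opcode (1b) val=1 bits=0x1 at bit 23: 0x00f6adbc
slot (4b) val=-7 bits=0x9 at bit 24: 0x09f6adbc
kind (4b) val=15 bits=0xf at bit 28: 0xf9f6adbc
word = 0xf9f6adbc → little-endian bytes:
  [0]=0xbc  [1]=0xad  [2]=0xf6  [3]=0xf9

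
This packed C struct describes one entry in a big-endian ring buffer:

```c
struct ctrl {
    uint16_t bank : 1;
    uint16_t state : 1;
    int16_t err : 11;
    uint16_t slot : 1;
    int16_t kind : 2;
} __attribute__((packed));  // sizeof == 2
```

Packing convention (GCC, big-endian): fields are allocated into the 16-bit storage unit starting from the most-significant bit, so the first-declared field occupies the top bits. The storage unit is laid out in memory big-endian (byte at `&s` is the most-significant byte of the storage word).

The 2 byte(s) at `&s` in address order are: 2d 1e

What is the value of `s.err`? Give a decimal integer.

[0]=0x2d [1]=0x1e (big-endian) → word 0x2d1e
bank [15+:1] = (word>>15) & 0x1 = 0
state [14+:1] = (word>>14) & 0x1 = 0
err [3+:11] = (word>>3) & 0x7ff = 1443  ←
slot [2+:1] = (word>>2) & 0x1 = 1
kind [0+:2] = (word>>0) & 0x3 = 2
err signed 11b, MSB=1: 1443 - 2048 = -605

-605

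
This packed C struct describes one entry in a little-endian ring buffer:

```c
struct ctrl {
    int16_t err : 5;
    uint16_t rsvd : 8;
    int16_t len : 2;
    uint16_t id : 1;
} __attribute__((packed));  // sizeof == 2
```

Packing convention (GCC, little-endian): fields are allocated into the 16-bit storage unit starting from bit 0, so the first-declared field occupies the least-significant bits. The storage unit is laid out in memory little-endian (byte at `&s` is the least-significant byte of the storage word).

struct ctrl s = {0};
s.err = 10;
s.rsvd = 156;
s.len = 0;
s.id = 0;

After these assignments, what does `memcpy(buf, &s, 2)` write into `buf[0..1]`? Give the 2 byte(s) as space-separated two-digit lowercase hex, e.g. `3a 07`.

err:5 = 10 → 0xa << 0 → word 0x000a
rsvd:8 = 156 → 0x9c << 5 → word 0x138a
len:2 = 0 → 0x0 << 13 → word 0x138a
id:1 = 0 → 0x0 << 15 → word 0x138a
word = 0x138a → little-endian bytes:
  [0]=0x8a  [1]=0x13

8a 13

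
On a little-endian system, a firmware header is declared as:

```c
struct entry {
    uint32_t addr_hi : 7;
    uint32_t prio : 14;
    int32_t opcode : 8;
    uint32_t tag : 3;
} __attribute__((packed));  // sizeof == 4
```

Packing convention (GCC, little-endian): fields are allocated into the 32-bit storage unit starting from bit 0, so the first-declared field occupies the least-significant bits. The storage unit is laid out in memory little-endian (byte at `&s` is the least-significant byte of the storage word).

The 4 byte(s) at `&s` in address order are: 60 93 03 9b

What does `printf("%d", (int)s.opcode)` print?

-40

[0]=0x60 [1]=0x93 [2]=0x03 [3]=0x9b (little-endian) → word 0x9b039360
addr_hi [0+:7] = (word>>0) & 0x7f = 96
prio [7+:14] = (word>>7) & 0x3fff = 1830
opcode [21+:8] = (word>>21) & 0xff = 216  ←
tag [29+:3] = (word>>29) & 0x7 = 4
opcode signed 8b, MSB=1: 216 - 256 = -40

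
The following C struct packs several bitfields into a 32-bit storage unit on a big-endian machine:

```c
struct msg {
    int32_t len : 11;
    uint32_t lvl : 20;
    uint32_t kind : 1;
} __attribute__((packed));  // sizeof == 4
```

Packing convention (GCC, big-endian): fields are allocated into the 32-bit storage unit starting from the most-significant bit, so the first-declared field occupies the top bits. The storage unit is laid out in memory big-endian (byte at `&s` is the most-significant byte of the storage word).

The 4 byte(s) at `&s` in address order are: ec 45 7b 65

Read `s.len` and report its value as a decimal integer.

[0]=0xec [1]=0x45 [2]=0x7b [3]=0x65 (big-endian) → word 0xec457b65
len [21+:11] = (word>>21) & 0x7ff = 1890  ←
lvl [1+:20] = (word>>1) & 0xfffff = 179634
kind [0+:1] = (word>>0) & 0x1 = 1
len signed 11b, MSB=1: 1890 - 2048 = -158

-158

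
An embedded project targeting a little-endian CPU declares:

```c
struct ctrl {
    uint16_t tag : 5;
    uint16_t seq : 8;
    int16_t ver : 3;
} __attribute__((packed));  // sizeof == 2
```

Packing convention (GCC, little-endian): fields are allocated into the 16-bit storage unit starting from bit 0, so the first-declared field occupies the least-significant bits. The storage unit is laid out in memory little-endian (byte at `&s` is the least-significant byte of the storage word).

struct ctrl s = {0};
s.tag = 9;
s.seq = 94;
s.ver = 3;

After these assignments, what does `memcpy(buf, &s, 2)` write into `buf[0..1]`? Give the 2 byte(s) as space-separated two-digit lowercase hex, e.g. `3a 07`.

c9 6b

[0+:5] tag=9 & 0x1f = 0x9; word=0x0009
[5+:8] seq=94 & 0xff = 0x5e; word=0x0bc9
[13+:3] ver=3 & 0x7 = 0x3; word=0x6bc9
word = 0x6bc9 → little-endian bytes:
  [0]=0xc9  [1]=0x6b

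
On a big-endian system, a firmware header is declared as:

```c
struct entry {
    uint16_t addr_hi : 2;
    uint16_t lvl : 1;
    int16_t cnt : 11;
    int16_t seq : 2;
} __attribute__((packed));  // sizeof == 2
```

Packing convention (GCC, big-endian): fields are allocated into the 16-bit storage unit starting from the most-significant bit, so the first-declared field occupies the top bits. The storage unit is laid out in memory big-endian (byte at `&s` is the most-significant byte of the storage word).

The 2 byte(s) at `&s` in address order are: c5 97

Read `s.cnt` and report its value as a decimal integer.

[0]=0xc5 [1]=0x97 (big-endian) → word 0xc597
addr_hi [14+:2] = (word>>14) & 0x3 = 3
lvl [13+:1] = (word>>13) & 0x1 = 0
cnt [2+:11] = (word>>2) & 0x7ff = 357  ←
seq [0+:2] = (word>>0) & 0x3 = 3
cnt signed 11b, MSB=0: value = 357

357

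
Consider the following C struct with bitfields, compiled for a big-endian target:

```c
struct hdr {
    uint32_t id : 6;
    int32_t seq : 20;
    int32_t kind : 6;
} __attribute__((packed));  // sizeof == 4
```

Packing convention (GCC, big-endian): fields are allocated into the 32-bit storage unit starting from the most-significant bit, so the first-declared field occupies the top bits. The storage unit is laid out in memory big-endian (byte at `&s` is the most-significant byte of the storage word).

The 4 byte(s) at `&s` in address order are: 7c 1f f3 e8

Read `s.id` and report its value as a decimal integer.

[0]=0x7c [1]=0x1f [2]=0xf3 [3]=0xe8 (big-endian) → word 0x7c1ff3e8
id [26+:6] = (word>>26) & 0x3f = 31  ←
seq [6+:20] = (word>>6) & 0xfffff = 32719
kind [0+:6] = (word>>0) & 0x3f = 40

31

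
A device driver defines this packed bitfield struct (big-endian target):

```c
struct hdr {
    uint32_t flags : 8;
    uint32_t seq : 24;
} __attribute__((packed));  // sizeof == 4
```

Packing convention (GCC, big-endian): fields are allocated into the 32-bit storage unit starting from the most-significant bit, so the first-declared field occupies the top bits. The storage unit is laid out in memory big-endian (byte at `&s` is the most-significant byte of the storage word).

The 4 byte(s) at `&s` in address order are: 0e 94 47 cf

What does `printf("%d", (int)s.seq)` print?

[0]=0x0e [1]=0x94 [2]=0x47 [3]=0xcf (big-endian) → word 0x0e9447cf
flags [24+:8] = (word>>24) & 0xff = 14
seq [0+:24] = (word>>0) & 0xffffff = 9717711  ←

9717711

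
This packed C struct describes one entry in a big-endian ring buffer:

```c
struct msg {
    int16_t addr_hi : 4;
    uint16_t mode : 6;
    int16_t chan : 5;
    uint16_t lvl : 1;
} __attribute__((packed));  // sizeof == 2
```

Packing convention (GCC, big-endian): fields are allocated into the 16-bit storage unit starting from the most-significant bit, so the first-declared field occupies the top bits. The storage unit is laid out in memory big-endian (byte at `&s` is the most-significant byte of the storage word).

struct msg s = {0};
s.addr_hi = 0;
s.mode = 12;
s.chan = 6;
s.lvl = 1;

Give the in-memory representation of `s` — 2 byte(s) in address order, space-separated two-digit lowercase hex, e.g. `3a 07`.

addr_hi (4b) val=0 bits=0x0 at bit 12: 0x0000
mode (6b) val=12 bits=0xc at bit 6: 0x0300
chan (5b) val=6 bits=0x6 at bit 1: 0x030c
lvl (1b) val=1 bits=0x1 at bit 0: 0x030d
word = 0x030d → big-endian bytes:
  [0]=0x03  [1]=0x0d

03 0d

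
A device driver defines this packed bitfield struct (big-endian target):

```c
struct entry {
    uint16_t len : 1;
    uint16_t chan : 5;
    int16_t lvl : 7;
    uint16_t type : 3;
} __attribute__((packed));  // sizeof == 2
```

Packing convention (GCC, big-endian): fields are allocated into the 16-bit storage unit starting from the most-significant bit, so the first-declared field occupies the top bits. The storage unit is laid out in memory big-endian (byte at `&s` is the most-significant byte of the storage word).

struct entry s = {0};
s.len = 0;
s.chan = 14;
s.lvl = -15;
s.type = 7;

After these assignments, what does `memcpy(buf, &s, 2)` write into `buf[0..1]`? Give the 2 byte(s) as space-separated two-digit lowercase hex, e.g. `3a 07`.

3b 8f

[15+:1] len=0 & 0x1 = 0x0; word=0x0000
[10+:5] chan=14 & 0x1f = 0xe; word=0x3800
[3+:7] lvl=-15 & 0x7f = 0x71; word=0x3b88
[0+:3] type=7 & 0x7 = 0x7; word=0x3b8f
word = 0x3b8f → big-endian bytes:
  [0]=0x3b  [1]=0x8f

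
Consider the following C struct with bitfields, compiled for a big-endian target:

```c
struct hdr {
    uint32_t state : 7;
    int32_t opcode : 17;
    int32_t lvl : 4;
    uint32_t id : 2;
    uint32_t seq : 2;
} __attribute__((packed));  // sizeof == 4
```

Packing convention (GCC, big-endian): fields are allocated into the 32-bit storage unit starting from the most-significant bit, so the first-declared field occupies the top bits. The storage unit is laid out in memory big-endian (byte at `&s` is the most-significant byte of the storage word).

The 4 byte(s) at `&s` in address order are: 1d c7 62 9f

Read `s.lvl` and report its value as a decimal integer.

-7

[0]=0x1d [1]=0xc7 [2]=0x62 [3]=0x9f (big-endian) → word 0x1dc7629f
state [25+:7] = (word>>25) & 0x7f = 14
opcode [8+:17] = (word>>8) & 0x1ffff = 116578
lvl [4+:4] = (word>>4) & 0xf = 9  ←
id [2+:2] = (word>>2) & 0x3 = 3
seq [0+:2] = (word>>0) & 0x3 = 3
lvl signed 4b, MSB=1: 9 - 16 = -7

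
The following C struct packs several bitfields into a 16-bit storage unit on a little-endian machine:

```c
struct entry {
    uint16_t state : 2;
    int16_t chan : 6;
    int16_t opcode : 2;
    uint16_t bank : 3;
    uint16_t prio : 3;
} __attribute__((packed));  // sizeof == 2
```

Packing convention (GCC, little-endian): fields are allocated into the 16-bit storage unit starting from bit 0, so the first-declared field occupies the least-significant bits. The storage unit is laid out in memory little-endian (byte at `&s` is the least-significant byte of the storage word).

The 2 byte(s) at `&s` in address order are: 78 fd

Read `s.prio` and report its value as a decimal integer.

7

[0]=0x78 [1]=0xfd (little-endian) → word 0xfd78
state [0+:2] = (word>>0) & 0x3 = 0
chan [2+:6] = (word>>2) & 0x3f = 30
opcode [8+:2] = (word>>8) & 0x3 = 1
bank [10+:3] = (word>>10) & 0x7 = 7
prio [13+:3] = (word>>13) & 0x7 = 7  ←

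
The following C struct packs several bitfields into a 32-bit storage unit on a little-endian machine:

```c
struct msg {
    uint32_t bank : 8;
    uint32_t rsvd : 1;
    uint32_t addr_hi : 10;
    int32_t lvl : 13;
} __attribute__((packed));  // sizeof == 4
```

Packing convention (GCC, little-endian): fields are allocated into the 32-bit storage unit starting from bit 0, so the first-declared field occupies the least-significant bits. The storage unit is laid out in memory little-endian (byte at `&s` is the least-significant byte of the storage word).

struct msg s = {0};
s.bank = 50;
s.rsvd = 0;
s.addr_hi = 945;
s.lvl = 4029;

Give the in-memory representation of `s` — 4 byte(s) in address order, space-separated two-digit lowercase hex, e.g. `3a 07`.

32 62 ef 7d

[0+:8] bank=50 & 0xff = 0x32; word=0x00000032
[8+:1] rsvd=0 & 0x1 = 0x0; word=0x00000032
[9+:10] addr_hi=945 & 0x3ff = 0x3b1; word=0x00076232
[19+:13] lvl=4029 & 0x1fff = 0xfbd; word=0x7def6232
word = 0x7def6232 → little-endian bytes:
  [0]=0x32  [1]=0x62  [2]=0xef  [3]=0x7d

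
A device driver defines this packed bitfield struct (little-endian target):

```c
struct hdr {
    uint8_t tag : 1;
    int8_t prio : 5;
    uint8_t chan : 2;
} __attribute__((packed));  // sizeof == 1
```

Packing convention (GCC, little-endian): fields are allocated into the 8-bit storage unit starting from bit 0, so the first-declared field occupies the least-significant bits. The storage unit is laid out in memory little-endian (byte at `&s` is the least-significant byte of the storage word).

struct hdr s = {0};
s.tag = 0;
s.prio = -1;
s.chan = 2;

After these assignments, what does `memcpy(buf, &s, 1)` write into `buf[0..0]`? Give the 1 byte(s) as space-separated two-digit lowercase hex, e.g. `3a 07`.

tag:1 = 0 → 0x0 << 0 → word 0x00
prio:5 = -1 → 0x1f << 1 → word 0x3e
chan:2 = 2 → 0x2 << 6 → word 0xbe
word = 0xbe → little-endian bytes:
  [0]=0xbe

be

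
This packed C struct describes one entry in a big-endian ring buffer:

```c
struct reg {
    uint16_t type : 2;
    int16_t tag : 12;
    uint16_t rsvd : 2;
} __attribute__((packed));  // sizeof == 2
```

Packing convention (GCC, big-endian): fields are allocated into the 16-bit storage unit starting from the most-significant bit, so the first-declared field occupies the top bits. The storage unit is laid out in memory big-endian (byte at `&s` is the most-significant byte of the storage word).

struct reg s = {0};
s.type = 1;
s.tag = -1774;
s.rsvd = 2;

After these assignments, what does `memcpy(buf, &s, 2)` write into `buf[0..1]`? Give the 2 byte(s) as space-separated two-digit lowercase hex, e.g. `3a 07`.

64 4a

type (2b) val=1 bits=0x1 at bit 14: 0x4000
tag (12b) val=-1774 bits=0x912 at bit 2: 0x6448
rsvd (2b) val=2 bits=0x2 at bit 0: 0x644a
word = 0x644a → big-endian bytes:
  [0]=0x64  [1]=0x4a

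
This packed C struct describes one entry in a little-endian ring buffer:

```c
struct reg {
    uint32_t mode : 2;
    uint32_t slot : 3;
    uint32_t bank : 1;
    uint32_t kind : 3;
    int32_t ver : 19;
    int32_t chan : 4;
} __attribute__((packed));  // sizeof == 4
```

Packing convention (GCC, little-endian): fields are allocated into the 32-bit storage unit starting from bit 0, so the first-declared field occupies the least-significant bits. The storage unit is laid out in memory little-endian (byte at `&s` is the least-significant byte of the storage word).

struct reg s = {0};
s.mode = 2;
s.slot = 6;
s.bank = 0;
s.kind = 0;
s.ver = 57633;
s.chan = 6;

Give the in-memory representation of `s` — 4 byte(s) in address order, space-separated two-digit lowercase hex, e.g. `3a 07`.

1a 42 c2 61

mode (2b) val=2 bits=0x2 at bit 0: 0x00000002
slot (3b) val=6 bits=0x6 at bit 2: 0x0000001a
bank (1b) val=0 bits=0x0 at bit 5: 0x0000001a
kind (3b) val=0 bits=0x0 at bit 6: 0x0000001a
ver (19b) val=57633 bits=0xe121 at bit 9: 0x01c2421a
chan (4b) val=6 bits=0x6 at bit 28: 0x61c2421a
word = 0x61c2421a → little-endian bytes:
  [0]=0x1a  [1]=0x42  [2]=0xc2  [3]=0x61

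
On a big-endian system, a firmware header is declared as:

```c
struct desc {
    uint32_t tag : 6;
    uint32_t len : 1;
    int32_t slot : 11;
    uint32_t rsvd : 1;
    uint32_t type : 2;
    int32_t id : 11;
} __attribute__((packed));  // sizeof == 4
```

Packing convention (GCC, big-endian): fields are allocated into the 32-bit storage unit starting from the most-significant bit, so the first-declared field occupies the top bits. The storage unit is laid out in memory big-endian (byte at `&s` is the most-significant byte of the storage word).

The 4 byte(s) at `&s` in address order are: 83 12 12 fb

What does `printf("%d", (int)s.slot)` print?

[0]=0x83 [1]=0x12 [2]=0x12 [3]=0xfb (big-endian) → word 0x831212fb
tag:6 @ bit 26 → (0x831212fb>>26)&0x3f = 0x20
len:1 @ bit 25 → (0x831212fb>>25)&0x1 = 0x1
slot:11 @ bit 14 → (0x831212fb>>14)&0x7ff = 0x448  ←
rsvd:1 @ bit 13 → (0x831212fb>>13)&0x1 = 0x0
type:2 @ bit 11 → (0x831212fb>>11)&0x3 = 0x2
id:11 @ bit 0 → (0x831212fb>>0)&0x7ff = 0x2fb
slot signed 11b, MSB=1: 1096 - 2048 = -952

-952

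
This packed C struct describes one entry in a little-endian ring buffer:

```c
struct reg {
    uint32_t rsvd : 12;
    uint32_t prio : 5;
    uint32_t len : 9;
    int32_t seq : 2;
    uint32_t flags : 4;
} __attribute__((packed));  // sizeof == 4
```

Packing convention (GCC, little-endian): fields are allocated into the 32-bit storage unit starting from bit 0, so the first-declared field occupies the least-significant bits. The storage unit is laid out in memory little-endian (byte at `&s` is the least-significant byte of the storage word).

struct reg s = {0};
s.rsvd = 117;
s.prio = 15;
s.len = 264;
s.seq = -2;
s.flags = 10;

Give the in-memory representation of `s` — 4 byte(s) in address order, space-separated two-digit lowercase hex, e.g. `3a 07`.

rsvd:12 = 117 → 0x75 << 0 → word 0x00000075
prio:5 = 15 → 0xf << 12 → word 0x0000f075
len:9 = 264 → 0x108 << 17 → word 0x0210f075
seq:2 = -2 → 0x2 << 26 → word 0x0a10f075
flags:4 = 10 → 0xa << 28 → word 0xaa10f075
word = 0xaa10f075 → little-endian bytes:
  [0]=0x75  [1]=0xf0  [2]=0x10  [3]=0xaa

75 f0 10 aa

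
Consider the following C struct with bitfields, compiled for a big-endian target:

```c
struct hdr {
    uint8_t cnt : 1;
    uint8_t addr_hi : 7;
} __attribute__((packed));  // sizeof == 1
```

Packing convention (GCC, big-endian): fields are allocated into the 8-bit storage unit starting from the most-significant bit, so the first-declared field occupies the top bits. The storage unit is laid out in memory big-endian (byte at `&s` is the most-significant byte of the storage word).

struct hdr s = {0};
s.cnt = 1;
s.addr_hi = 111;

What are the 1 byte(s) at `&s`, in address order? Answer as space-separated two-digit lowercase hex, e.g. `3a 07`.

[7+:1] cnt=1 & 0x1 = 0x1; word=0x80
[0+:7] addr_hi=111 & 0x7f = 0x6f; word=0xef
word = 0xef → big-endian bytes:
  [0]=0xef

ef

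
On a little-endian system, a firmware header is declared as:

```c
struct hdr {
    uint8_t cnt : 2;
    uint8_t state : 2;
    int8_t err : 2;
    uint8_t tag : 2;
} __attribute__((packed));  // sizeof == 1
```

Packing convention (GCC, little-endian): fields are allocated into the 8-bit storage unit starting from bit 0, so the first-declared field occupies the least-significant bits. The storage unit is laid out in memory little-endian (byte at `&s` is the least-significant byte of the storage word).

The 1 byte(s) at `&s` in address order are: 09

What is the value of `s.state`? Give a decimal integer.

[0]=0x09 (little-endian) → word 0x09
cnt:2 @ bit 0 → (0x09>>0)&0x3 = 0x1
state:2 @ bit 2 → (0x09>>2)&0x3 = 0x2  ←
err:2 @ bit 4 → (0x09>>4)&0x3 = 0x0
tag:2 @ bit 6 → (0x09>>6)&0x3 = 0x0

2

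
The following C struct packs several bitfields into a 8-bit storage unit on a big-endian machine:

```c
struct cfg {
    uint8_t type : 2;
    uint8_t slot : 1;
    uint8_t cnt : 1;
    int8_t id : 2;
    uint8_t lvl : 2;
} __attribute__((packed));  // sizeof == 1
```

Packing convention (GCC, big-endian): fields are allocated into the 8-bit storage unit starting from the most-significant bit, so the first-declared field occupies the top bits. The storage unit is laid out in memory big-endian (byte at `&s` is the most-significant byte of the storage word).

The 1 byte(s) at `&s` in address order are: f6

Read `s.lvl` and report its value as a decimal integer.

2

[0]=0xf6 (big-endian) → word 0xf6
type [6+:2] = (word>>6) & 0x3 = 3
slot [5+:1] = (word>>5) & 0x1 = 1
cnt [4+:1] = (word>>4) & 0x1 = 1
id [2+:2] = (word>>2) & 0x3 = 1
lvl [0+:2] = (word>>0) & 0x3 = 2  ←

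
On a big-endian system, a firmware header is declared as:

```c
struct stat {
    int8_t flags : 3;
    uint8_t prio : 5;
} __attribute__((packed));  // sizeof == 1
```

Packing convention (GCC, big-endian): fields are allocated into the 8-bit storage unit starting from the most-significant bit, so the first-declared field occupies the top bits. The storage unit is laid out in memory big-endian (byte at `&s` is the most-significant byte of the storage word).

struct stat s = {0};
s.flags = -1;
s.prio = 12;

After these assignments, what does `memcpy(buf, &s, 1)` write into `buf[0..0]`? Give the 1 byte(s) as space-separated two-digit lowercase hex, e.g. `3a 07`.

flags (3b) val=-1 bits=0x7 at bit 5: 0xe0
prio (5b) val=12 bits=0xc at bit 0: 0xec
word = 0xec → big-endian bytes:
  [0]=0xec

ec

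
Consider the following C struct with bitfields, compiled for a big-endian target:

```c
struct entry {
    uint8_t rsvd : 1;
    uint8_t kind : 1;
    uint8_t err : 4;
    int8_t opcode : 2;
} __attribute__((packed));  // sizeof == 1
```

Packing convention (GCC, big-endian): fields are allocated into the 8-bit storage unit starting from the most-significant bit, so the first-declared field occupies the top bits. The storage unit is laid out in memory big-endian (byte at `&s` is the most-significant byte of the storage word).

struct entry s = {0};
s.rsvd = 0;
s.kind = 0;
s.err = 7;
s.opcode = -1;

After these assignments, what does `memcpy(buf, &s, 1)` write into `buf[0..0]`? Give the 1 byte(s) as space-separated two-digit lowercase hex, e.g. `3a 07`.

1f

rsvd (1b) val=0 bits=0x0 at bit 7: 0x00
kind (1b) val=0 bits=0x0 at bit 6: 0x00
err (4b) val=7 bits=0x7 at bit 2: 0x1c
opcode (2b) val=-1 bits=0x3 at bit 0: 0x1f
word = 0x1f → big-endian bytes:
  [0]=0x1f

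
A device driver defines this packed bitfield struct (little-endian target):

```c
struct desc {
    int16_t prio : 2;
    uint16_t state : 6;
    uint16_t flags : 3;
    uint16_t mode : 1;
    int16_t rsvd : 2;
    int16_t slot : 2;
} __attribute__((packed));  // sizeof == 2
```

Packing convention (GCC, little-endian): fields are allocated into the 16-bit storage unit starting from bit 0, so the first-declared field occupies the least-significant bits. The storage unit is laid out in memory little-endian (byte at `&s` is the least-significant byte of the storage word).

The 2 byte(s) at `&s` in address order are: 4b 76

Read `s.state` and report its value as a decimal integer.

[0]=0x4b [1]=0x76 (little-endian) → word 0x764b
prio:2 @ bit 0 → (0x764b>>0)&0x3 = 0x3
state:6 @ bit 2 → (0x764b>>2)&0x3f = 0x12  ←
flags:3 @ bit 8 → (0x764b>>8)&0x7 = 0x6
mode:1 @ bit 11 → (0x764b>>11)&0x1 = 0x0
rsvd:2 @ bit 12 → (0x764b>>12)&0x3 = 0x3
slot:2 @ bit 14 → (0x764b>>14)&0x3 = 0x1

18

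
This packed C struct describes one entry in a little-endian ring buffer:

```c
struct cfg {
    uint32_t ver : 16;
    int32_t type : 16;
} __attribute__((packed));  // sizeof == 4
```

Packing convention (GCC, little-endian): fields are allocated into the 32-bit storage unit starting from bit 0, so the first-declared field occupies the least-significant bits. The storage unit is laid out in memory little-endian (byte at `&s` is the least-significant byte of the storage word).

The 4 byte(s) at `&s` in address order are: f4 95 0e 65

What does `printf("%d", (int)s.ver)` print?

[0]=0xf4 [1]=0x95 [2]=0x0e [3]=0x65 (little-endian) → word 0x650e95f4
ver:16 @ bit 0 → (0x650e95f4>>0)&0xffff = 0x95f4  ←
type:16 @ bit 16 → (0x650e95f4>>16)&0xffff = 0x650e

38388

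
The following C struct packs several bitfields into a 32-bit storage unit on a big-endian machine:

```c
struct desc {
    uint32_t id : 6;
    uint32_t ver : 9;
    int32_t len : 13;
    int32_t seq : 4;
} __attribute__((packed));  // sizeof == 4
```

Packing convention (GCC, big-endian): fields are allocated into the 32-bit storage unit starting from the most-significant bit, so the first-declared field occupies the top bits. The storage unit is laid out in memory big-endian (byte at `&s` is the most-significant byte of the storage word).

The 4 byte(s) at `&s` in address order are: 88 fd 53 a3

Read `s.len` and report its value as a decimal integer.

[0]=0x88 [1]=0xfd [2]=0x53 [3]=0xa3 (big-endian) → word 0x88fd53a3
id [26+:6] = (word>>26) & 0x3f = 34
ver [17+:9] = (word>>17) & 0x1ff = 126
len [4+:13] = (word>>4) & 0x1fff = 5434  ←
seq [0+:4] = (word>>0) & 0xf = 3
len signed 13b, MSB=1: 5434 - 8192 = -2758

-2758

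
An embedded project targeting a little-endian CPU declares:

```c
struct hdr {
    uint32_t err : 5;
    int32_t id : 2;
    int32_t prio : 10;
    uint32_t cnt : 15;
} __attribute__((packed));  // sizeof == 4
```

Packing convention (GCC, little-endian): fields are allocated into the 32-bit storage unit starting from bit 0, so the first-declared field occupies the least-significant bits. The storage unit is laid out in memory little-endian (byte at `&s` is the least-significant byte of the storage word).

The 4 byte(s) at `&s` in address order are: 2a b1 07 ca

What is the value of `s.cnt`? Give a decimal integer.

25859

[0]=0x2a [1]=0xb1 [2]=0x07 [3]=0xca (little-endian) → word 0xca07b12a
err [0+:5] = (word>>0) & 0x1f = 10
id [5+:2] = (word>>5) & 0x3 = 1
prio [7+:10] = (word>>7) & 0x3ff = 866
cnt [17+:15] = (word>>17) & 0x7fff = 25859  ←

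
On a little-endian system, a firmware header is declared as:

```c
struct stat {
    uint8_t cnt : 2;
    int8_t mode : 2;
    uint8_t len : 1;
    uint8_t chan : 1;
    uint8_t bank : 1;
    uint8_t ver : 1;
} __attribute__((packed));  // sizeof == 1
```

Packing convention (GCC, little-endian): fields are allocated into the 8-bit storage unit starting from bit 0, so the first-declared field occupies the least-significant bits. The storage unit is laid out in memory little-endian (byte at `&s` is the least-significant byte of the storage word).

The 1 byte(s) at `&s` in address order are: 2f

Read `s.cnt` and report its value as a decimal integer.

[0]=0x2f (little-endian) → word 0x2f
cnt [0+:2] = (word>>0) & 0x3 = 3  ←
mode [2+:2] = (word>>2) & 0x3 = 3
len [4+:1] = (word>>4) & 0x1 = 0
chan [5+:1] = (word>>5) & 0x1 = 1
bank [6+:1] = (word>>6) & 0x1 = 0
ver [7+:1] = (word>>7) & 0x1 = 0

3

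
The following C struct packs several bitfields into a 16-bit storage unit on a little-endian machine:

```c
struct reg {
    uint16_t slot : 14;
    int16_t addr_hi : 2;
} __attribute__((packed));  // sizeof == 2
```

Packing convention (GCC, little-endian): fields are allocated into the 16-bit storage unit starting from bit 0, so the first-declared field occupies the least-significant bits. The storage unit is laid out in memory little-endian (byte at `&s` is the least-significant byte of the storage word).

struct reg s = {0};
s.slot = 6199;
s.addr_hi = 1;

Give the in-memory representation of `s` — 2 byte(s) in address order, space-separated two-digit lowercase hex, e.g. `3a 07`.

37 58

[0+:14] slot=6199 & 0x3fff = 0x1837; word=0x1837
[14+:2] addr_hi=1 & 0x3 = 0x1; word=0x5837
word = 0x5837 → little-endian bytes:
  [0]=0x37  [1]=0x58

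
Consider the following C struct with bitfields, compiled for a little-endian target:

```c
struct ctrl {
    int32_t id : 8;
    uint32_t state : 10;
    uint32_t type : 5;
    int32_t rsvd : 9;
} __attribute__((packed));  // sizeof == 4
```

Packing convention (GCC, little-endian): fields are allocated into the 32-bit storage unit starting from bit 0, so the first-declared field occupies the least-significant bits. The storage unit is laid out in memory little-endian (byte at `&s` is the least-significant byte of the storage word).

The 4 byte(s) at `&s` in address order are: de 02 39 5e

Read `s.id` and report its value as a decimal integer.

[0]=0xde [1]=0x02 [2]=0x39 [3]=0x5e (little-endian) → word 0x5e3902de
id:8 @ bit 0 → (0x5e3902de>>0)&0xff = 0xde  ←
state:10 @ bit 8 → (0x5e3902de>>8)&0x3ff = 0x102
type:5 @ bit 18 → (0x5e3902de>>18)&0x1f = 0xe
rsvd:9 @ bit 23 → (0x5e3902de>>23)&0x1ff = 0xbc
id signed 8b, MSB=1: 222 - 256 = -34

-34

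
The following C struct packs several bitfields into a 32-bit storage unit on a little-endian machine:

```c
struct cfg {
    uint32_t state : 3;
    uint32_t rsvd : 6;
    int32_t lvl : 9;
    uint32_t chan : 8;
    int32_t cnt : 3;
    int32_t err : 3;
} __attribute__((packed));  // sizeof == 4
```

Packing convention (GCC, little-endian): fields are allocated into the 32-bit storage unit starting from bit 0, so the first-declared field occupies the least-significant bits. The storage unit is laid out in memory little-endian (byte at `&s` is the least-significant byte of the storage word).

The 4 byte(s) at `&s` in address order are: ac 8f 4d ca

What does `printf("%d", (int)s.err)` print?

-2

[0]=0xac [1]=0x8f [2]=0x4d [3]=0xca (little-endian) → word 0xca4d8fac
state:3 @ bit 0 → (0xca4d8fac>>0)&0x7 = 0x4
rsvd:6 @ bit 3 → (0xca4d8fac>>3)&0x3f = 0x35
lvl:9 @ bit 9 → (0xca4d8fac>>9)&0x1ff = 0xc7
chan:8 @ bit 18 → (0xca4d8fac>>18)&0xff = 0x93
cnt:3 @ bit 26 → (0xca4d8fac>>26)&0x7 = 0x2
err:3 @ bit 29 → (0xca4d8fac>>29)&0x7 = 0x6  ←
err signed 3b, MSB=1: 6 - 8 = -2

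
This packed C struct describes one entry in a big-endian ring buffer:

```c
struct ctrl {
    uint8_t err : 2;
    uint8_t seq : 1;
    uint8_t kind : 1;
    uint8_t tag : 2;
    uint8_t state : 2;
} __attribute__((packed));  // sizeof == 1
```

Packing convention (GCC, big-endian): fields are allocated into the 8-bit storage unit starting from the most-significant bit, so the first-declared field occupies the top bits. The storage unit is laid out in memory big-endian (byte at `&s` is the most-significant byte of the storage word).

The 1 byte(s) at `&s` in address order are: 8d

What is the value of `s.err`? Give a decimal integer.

2

[0]=0x8d (big-endian) → word 0x8d
err:2 @ bit 6 → (0x8d>>6)&0x3 = 0x2  ←
seq:1 @ bit 5 → (0x8d>>5)&0x1 = 0x0
kind:1 @ bit 4 → (0x8d>>4)&0x1 = 0x0
tag:2 @ bit 2 → (0x8d>>2)&0x3 = 0x3
state:2 @ bit 0 → (0x8d>>0)&0x3 = 0x1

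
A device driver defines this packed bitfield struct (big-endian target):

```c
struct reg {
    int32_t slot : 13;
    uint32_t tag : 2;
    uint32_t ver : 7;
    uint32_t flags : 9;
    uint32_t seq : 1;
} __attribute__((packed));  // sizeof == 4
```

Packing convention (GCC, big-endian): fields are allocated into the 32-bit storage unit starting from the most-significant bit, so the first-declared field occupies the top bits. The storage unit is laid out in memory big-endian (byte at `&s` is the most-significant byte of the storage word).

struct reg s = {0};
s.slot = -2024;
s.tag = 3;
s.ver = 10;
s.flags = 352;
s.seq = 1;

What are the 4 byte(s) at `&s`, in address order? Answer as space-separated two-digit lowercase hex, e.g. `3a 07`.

slot:13 = -2024 → 0x1818 << 19 → word 0xc0c00000
tag:2 = 3 → 0x3 << 17 → word 0xc0c60000
ver:7 = 10 → 0xa << 10 → word 0xc0c62800
flags:9 = 352 → 0x160 << 1 → word 0xc0c62ac0
seq:1 = 1 → 0x1 << 0 → word 0xc0c62ac1
word = 0xc0c62ac1 → big-endian bytes:
  [0]=0xc0  [1]=0xc6  [2]=0x2a  [3]=0xc1

c0 c6 2a c1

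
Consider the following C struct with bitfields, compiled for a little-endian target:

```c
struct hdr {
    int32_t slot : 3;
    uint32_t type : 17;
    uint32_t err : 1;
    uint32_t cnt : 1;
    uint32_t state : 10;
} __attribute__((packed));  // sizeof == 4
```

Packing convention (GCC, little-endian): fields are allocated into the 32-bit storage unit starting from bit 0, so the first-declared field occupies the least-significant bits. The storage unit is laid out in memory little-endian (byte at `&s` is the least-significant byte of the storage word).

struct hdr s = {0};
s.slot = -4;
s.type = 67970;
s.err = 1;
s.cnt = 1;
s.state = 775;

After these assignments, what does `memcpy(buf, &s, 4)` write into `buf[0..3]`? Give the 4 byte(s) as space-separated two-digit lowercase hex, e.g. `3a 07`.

[0+:3] slot=-4 & 0x7 = 0x4; word=0x00000004
[3+:17] type=67970 & 0x1ffff = 0x10982; word=0x00084c14
[20+:1] err=1 & 0x1 = 0x1; word=0x00184c14
[21+:1] cnt=1 & 0x1 = 0x1; word=0x00384c14
[22+:10] state=775 & 0x3ff = 0x307; word=0xc1f84c14
word = 0xc1f84c14 → little-endian bytes:
  [0]=0x14  [1]=0x4c  [2]=0xf8  [3]=0xc1

14 4c f8 c1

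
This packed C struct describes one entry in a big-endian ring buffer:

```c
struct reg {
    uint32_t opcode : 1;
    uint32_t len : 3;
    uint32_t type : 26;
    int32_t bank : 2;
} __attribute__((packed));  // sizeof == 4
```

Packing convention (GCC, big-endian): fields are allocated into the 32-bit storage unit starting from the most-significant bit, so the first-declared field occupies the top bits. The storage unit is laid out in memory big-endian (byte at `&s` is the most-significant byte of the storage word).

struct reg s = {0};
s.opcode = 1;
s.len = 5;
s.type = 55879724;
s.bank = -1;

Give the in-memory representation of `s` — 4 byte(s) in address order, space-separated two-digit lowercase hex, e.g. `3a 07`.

[31+:1] opcode=1 & 0x1 = 0x1; word=0x80000000
[28+:3] len=5 & 0x7 = 0x5; word=0xd0000000
[2+:26] type=55879724 & 0x3ffffff = 0x354a82c; word=0xdd52a0b0
[0+:2] bank=-1 & 0x3 = 0x3; word=0xdd52a0b3
word = 0xdd52a0b3 → big-endian bytes:
  [0]=0xdd  [1]=0x52  [2]=0xa0  [3]=0xb3

dd 52 a0 b3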